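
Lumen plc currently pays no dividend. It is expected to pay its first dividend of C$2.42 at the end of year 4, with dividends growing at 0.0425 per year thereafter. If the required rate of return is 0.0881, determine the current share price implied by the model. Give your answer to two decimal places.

Deferred-dividend DDM. At t=3 the remaining stream is a growing perpetuity with first payment D_4 = 2.42.
V_3 = D_4/(r−g) = 2.42/(0.0881−0.0425) = 53.0702
P₀ = V_3/(1+r)^3 = 53.0702/(1+0.0881)^3 = 41.1950

C$41.19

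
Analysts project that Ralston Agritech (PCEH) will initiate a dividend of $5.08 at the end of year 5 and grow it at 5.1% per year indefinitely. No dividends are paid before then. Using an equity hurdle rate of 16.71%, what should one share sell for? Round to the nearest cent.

$23.58

Deferred-dividend DDM. At t=4 the remaining stream is a growing perpetuity with first payment D_5 = 5.08.
V_4 = D_5/(r−g) = 5.08/(0.1671−0.051) = 43.7554
P₀ = V_4/(1+r)^4 = 43.7554/(1+0.1671)^4 = 23.5830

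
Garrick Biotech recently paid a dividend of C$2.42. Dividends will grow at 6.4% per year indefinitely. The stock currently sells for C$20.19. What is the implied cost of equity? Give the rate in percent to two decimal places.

19.15%

Rearranging the constant-growth DDM: r = D₁/P₀ + g.
D₁ = 2.42 × (1 + 0.064) = 2.5749.
r = 2.5749 / 20.19 + 0.064 = 0.12753 + 0.064 = 0.19153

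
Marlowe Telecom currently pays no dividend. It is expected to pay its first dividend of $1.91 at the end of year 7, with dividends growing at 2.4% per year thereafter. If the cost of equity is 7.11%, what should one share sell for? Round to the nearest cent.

$26.86

Deferred-dividend DDM. At t=6 the remaining stream is a growing perpetuity with first payment D_7 = 1.91.
V_6 = D_7/(r−g) = 1.91/(0.0711−0.024) = 40.5520
P₀ = V_6/(1+r)^6 = 40.5520/(1+0.0711)^6 = 26.8554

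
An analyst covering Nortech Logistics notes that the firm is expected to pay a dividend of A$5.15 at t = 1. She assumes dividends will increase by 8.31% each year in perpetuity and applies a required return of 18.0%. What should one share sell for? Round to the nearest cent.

A$53.15

Gordon growth model: P₀ = D₁/(r − g), with D₁ = 5.15 given directly.
P₀ = 5.1500 / (0.18 − 0.0831) = 5.1500 / 0.0969 = 53.1476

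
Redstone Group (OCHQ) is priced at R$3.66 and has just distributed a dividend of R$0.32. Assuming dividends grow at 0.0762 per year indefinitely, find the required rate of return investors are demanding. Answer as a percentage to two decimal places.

17.03%

Rearranging the constant-growth DDM: r = D₁/P₀ + g.
D₁ = 0.32 × (1 + 0.0762) = 0.3444.
r = 0.3444 / 3.66 + 0.0762 = 0.09409 + 0.0762 = 0.17029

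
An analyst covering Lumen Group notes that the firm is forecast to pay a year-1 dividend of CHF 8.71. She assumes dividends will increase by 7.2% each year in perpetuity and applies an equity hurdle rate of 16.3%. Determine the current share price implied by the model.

Gordon growth model: P₀ = D₁/(r − g), with D₁ = 8.71 given directly.
P₀ = 8.7100 / (0.163 − 0.072) = 8.7100 / 0.091 = 95.7143

CHF 95.71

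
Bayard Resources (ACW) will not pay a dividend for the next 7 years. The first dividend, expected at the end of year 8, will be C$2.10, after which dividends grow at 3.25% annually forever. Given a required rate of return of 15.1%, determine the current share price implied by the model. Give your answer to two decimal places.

C$6.62

Deferred-dividend DDM. At t=7 the remaining stream is a growing perpetuity with first payment D_8 = 2.10.
V_7 = D_8/(r−g) = 2.10/(0.151−0.0325) = 17.7215
P₀ = V_7/(1+r)^7 = 17.7215/(1+0.151)^7 = 6.6218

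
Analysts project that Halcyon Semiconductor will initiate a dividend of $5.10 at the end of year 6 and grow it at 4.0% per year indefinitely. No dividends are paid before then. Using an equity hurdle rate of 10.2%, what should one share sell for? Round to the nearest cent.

Deferred-dividend DDM. At t=5 the remaining stream is a growing perpetuity with first payment D_6 = 5.10.
V_5 = D_6/(r−g) = 5.10/(0.102−0.04) = 82.2581
P₀ = V_5/(1+r)^5 = 82.2581/(1+0.102)^5 = 50.6140

$50.61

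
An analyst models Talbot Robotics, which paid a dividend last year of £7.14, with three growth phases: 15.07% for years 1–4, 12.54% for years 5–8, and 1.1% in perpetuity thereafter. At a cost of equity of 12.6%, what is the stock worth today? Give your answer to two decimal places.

Three-stage DDM. Project D₁…D_8; terminal Gordon value at t=8 with g = 0.011; discount at r = 0.126.
D_1 = 8.2160
D_2 = 9.4541
D_3 = 10.8789
D_4 = 12.5183
D_5 = 14.0881
D_6 = 15.8548
D_7 = 17.8430
D_8 = 20.0805
TV_8 = 20.3014/(0.126−0.011) = 176.5337
P₀ = Σ Dₜ/(1+r)ᵗ + TV_8/(1+r)^8 = 129.5848

£129.58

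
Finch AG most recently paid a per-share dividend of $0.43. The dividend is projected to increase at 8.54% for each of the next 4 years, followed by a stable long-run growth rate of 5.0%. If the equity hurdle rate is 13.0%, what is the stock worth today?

$6.36

Two-stage DDM. Project D₁…D_4 at 0.0854, terminal growth 0.05, discount at r = 0.13.
D_1 = 0.4667
D_2 = 0.5066
D_3 = 0.5498
D_4 = 0.5968
Terminal value at t=4: TV = D_5/(r−g) = 0.6266/(0.13−0.05) = 7.8330
P₀ = 0.4667/(1+0.13)^1 + 0.5066/(1+0.13)^2 + 0.5498/(1+0.13)^3 + 0.5968/(1+0.13)^4 + 7.8330/(1+0.13)^4 = 6.3610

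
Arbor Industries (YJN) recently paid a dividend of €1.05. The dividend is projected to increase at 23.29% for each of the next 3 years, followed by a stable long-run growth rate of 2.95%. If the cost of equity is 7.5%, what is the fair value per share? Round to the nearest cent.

Two-stage DDM. Project D₁…D_3 at 0.2329, terminal growth 0.0295, discount at r = 0.075.
D_1 = 1.2945
D_2 = 1.5960
D_3 = 1.9678
Terminal value at t=3: TV = D_4/(r−g) = 2.0258/(0.075−0.0295) = 44.5233
P₀ = 1.2945/(1+0.075)^1 + 1.5960/(1+0.075)^2 + 1.9678/(1+0.075)^3 + 44.5233/(1+0.075)^3 = 40.0088

€40.01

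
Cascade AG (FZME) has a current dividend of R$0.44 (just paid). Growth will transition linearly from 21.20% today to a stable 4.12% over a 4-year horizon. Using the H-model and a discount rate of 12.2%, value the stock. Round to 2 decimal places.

R$7.53

H-model: P₀ = D₀[(1+g_L) + H(g_S−g_L)]/(r−g_L), with H = 4/2 = 2.
P₀ = 0.44 × [(1+0.0412) + 2×(0.212−0.0412)] / (0.122−0.0412)
   = 0.44 × 1.3828 / 0.0808 = 7.5301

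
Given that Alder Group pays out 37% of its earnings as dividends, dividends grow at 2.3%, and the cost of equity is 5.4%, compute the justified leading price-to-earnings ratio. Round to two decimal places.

Justified leading P/E = b/(r−g) = 0.37/(0.054−0.023) = 11.9355

11.94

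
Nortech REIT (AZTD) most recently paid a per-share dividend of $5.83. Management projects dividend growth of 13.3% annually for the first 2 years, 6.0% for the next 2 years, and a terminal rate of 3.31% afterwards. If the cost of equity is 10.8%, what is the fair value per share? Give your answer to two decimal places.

$100.42

Three-stage DDM. Project D₁…D_4; terminal Gordon value at t=4 with g = 0.0331; discount at r = 0.108.
D_1 = 6.6054
D_2 = 7.4839
D_3 = 7.9329
D_4 = 8.4089
TV_4 = 8.6873/(0.108−0.0331) = 115.9847
P₀ = Σ Dₜ/(1+r)ᵗ + TV_4/(1+r)^4 = 100.4247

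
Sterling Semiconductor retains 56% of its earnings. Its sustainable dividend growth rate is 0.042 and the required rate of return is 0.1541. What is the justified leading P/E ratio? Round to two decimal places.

3.93

Payout ratio b = 1 − 0.56 = 0.44.
Justified leading P/E = b/(r−g) = 0.44/(0.1541−0.042) = 3.9251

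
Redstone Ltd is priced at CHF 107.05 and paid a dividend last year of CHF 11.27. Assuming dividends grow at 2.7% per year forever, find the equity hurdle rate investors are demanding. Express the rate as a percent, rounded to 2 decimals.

Rearranging the constant-growth DDM: r = D₁/P₀ + g.
D₁ = 11.27 × (1 + 0.027) = 11.5743.
r = 11.5743 / 107.05 + 0.027 = 0.10812 + 0.027 = 0.13512

13.51%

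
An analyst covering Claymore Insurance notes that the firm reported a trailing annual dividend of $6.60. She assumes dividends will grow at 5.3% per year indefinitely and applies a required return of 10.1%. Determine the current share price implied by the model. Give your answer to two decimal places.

$144.79

Gordon growth model: P₀ = D₁/(r − g). D₁ = 6.60 × (1 + 0.053) = 6.9498.
P₀ = 6.9498 / (0.101 − 0.053) = 6.9498 / 0.048 = 144.7875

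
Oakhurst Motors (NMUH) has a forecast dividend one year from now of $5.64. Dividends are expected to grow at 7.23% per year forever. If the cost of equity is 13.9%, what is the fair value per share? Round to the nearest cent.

$84.56

Gordon growth model: P₀ = D₁/(r − g), with D₁ = 5.64 given directly.
P₀ = 5.6400 / (0.139 − 0.0723) = 5.6400 / 0.0667 = 84.5577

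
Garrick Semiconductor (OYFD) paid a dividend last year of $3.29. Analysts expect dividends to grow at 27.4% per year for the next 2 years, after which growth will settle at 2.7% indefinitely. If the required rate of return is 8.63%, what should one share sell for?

Two-stage DDM. Project D₁…D_2 at 0.274, terminal growth 0.027, discount at r = 0.0863.
D_1 = 4.1915
D_2 = 5.3399
Terminal value at t=2: TV = D_3/(r−g) = 5.4841/(0.0863−0.027) = 92.4806
P₀ = 4.1915/(1+0.0863)^1 + 5.3399/(1+0.0863)^2 + 92.4806/(1+0.0863)^2 = 86.7538

$86.75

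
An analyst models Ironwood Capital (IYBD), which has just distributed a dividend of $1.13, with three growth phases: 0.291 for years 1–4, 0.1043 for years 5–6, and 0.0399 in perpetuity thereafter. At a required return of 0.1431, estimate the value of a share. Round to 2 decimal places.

Three-stage DDM. Project D₁…D_6; terminal Gordon value at t=6 with g = 0.0399; discount at r = 0.1431.
D_1 = 1.4588
D_2 = 1.8833
D_3 = 2.4314
D_4 = 3.1389
D_5 = 3.4663
D_6 = 3.8279
TV_6 = 3.9806/(0.1431−0.0399) = 38.5718
P₀ = Σ Dₜ/(1+r)ᵗ + TV_6/(1+r)^6 = 26.9643

$26.96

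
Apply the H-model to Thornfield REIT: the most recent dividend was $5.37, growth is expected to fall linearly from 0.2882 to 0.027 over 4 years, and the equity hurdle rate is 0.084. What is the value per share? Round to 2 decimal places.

$145.97

H-model: P₀ = D₀[(1+g_L) + H(g_S−g_L)]/(r−g_L), with H = 4/2 = 2.
P₀ = 5.37 × [(1+0.027) + 2×(0.2882−0.027)] / (0.084−0.027)
   = 5.37 × 1.5494 / 0.057 = 145.9698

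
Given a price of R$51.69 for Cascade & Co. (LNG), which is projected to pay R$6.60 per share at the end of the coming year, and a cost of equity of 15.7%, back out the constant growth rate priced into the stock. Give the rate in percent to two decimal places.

2.93%

From P₀ = D₁/(r − g), the implied growth is g = r − D₁/P₀.
g = 0.157 − 6.60/51.69 = 0.157 − 0.12768 = 0.02932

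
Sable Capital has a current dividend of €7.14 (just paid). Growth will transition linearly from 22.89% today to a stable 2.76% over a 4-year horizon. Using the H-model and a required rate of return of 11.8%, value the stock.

H-model: P₀ = D₀[(1+g_L) + H(g_S−g_L)]/(r−g_L), with H = 4/2 = 2.
P₀ = 7.14 × [(1+0.0276) + 2×(0.2289−0.0276)] / (0.118−0.0276)
   = 7.14 × 1.4302 / 0.0904 = 112.9605

€112.96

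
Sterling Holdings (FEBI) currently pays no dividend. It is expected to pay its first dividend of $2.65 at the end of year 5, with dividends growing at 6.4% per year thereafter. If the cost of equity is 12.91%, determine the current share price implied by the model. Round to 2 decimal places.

$25.05

Deferred-dividend DDM. At t=4 the remaining stream is a growing perpetuity with first payment D_5 = 2.65.
V_4 = D_5/(r−g) = 2.65/(0.1291−0.064) = 40.7066
P₀ = V_4/(1+r)^4 = 40.7066/(1+0.1291)^4 = 25.0458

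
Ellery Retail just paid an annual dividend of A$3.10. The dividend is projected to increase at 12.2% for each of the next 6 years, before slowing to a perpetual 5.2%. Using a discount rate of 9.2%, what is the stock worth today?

A$116.40

Two-stage DDM. Project D₁…D_6 at 0.122, terminal growth 0.052, discount at r = 0.092.
D_1 = 3.4782
D_2 = 3.9025
D_3 = 4.3787
D_4 = 4.9128
D_5 = 5.5122
D_6 = 6.1847
Terminal value at t=6: TV = D_7/(r−g) = 6.5063/(0.092−0.052) = 162.6577
P₀ = 3.4782/(1+0.092)^1 + 3.9025/(1+0.092)^2 + 4.3787/(1+0.092)^3 + 4.9128/(1+0.092)^4 + 5.5122/(1+0.092)^5 + 6.1847/(1+0.092)^6 + 162.6577/(1+0.092)^6 = 116.3992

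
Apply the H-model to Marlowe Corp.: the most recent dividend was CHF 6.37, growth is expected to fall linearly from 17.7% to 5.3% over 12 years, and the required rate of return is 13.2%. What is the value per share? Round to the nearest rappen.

CHF 144.90

H-model: P₀ = D₀[(1+g_L) + H(g_S−g_L)]/(r−g_L), with H = 12/2 = 6.
P₀ = 6.37 × [(1+0.053) + 6×(0.177−0.053)] / (0.132−0.053)
   = 6.37 × 1.7970 / 0.079 = 144.8973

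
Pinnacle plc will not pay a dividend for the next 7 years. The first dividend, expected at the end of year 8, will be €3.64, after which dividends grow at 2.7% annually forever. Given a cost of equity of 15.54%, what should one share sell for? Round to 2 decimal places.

€10.31

Deferred-dividend DDM. At t=7 the remaining stream is a growing perpetuity with first payment D_8 = 3.64.
V_7 = D_8/(r−g) = 3.64/(0.1554−0.027) = 28.3489
P₀ = V_7/(1+r)^7 = 28.3489/(1+0.1554)^7 = 10.3136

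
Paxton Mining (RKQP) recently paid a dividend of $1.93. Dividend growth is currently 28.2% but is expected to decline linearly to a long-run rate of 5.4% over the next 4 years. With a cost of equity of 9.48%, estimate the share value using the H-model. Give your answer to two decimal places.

$71.43

H-model: P₀ = D₀[(1+g_L) + H(g_S−g_L)]/(r−g_L), with H = 4/2 = 2.
P₀ = 1.93 × [(1+0.054) + 2×(0.282−0.054)] / (0.0948−0.054)
   = 1.93 × 1.5100 / 0.0408 = 71.4289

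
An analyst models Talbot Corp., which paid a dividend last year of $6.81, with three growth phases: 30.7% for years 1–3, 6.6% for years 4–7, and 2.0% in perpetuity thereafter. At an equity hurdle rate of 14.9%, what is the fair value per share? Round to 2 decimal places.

$118.66

Three-stage DDM. Project D₁…D_7; terminal Gordon value at t=7 with g = 0.02; discount at r = 0.149.
D_1 = 8.9007
D_2 = 11.6332
D_3 = 15.2046
D_4 = 16.2081
D_5 = 17.2778
D_6 = 18.4181
D_7 = 19.6337
TV_7 = 20.0264/(0.149−0.02) = 155.2434
P₀ = Σ Dₜ/(1+r)ᵗ + TV_7/(1+r)^7 = 118.6571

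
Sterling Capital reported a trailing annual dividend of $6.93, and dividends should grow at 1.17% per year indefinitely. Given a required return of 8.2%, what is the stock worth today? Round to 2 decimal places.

Gordon growth model: P₀ = D₁/(r − g). D₁ = 6.93 × (1 + 0.0117) = 7.0111.
P₀ = 7.0111 / (0.082 − 0.0117) = 7.0111 / 0.0703 = 99.7309

$99.73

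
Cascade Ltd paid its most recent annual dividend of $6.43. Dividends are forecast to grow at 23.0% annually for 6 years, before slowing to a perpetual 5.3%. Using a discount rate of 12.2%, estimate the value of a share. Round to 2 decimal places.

$224.19

Two-stage DDM. Project D₁…D_6 at 0.23, terminal growth 0.053, discount at r = 0.122.
D_1 = 7.9089
D_2 = 9.7279
D_3 = 11.9654
D_4 = 14.7174
D_5 = 18.1024
D_6 = 22.2660
Terminal value at t=6: TV = D_7/(r−g) = 23.4461/(0.122−0.053) = 339.7981
P₀ = 7.9089/(1+0.122)^1 + 9.7279/(1+0.122)^2 + 11.9654/(1+0.122)^3 + 14.7174/(1+0.122)^4 + 18.1024/(1+0.122)^5 + 22.2660/(1+0.122)^6 + 339.7981/(1+0.122)^6 = 224.1947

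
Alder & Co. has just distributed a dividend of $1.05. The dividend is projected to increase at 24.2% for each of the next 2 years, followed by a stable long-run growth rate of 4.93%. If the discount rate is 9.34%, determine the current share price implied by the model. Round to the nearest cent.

$34.78

Two-stage DDM. Project D₁…D_2 at 0.242, terminal growth 0.0493, discount at r = 0.0934.
D_1 = 1.3041
D_2 = 1.6197
Terminal value at t=2: TV = D_3/(r−g) = 1.6995/(0.0934−0.0493) = 38.5384
P₀ = 1.3041/(1+0.0934)^1 + 1.6197/(1+0.0934)^2 + 38.5384/(1+0.0934)^2 = 34.7831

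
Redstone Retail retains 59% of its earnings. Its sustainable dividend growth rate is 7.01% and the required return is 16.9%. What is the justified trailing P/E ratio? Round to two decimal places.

Payout ratio b = 1 − 0.59 = 0.41.
Justified trailing P/E = b(1+g)/(r−g) = 0.41×(1+0.0701)/(0.169−0.0701) = 4.4362

4.44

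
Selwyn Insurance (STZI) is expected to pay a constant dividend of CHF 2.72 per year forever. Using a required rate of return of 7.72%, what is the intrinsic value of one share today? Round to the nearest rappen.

CHF 35.23

Zero-growth DDM (perpetuity): P₀ = D/r = 2.72 / 0.0772 = 35.2332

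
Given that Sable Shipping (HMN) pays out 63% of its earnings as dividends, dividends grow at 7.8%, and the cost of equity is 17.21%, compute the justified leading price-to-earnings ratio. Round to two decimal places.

6.70

Justified leading P/E = b/(r−g) = 0.63/(0.1721−0.078) = 6.6950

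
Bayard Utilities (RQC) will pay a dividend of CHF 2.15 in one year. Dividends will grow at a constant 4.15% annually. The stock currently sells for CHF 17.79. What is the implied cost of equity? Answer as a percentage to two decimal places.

Rearranging the constant-growth DDM: r = D₁/P₀ + g.
r = 2.1500 / 17.79 + 0.0415 = 0.12085 + 0.0415 = 0.16235

16.24%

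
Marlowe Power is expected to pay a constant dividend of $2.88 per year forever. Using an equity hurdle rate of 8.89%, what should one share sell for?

Zero-growth DDM (perpetuity): P₀ = D/r = 2.88 / 0.0889 = 32.3960

$32.40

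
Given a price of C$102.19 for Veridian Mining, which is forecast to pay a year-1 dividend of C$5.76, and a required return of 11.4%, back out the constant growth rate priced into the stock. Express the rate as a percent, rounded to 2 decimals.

5.76%

From P₀ = D₁/(r − g), the implied growth is g = r − D₁/P₀.
g = 0.114 − 5.76/102.19 = 0.114 − 0.05637 = 0.05763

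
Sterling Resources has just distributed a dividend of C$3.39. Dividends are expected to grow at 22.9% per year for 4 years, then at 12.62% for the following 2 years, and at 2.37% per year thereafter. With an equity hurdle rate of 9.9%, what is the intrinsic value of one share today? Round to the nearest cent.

C$104.76

Three-stage DDM. Project D₁…D_6; terminal Gordon value at t=6 with g = 0.0237; discount at r = 0.099.
D_1 = 4.1663
D_2 = 5.1204
D_3 = 6.2930
D_4 = 7.7341
D_5 = 8.7101
D_6 = 9.8093
TV_6 = 10.0418/(0.099−0.0237) = 133.3571
P₀ = Σ Dₜ/(1+r)ᵗ + TV_6/(1+r)^6 = 104.7619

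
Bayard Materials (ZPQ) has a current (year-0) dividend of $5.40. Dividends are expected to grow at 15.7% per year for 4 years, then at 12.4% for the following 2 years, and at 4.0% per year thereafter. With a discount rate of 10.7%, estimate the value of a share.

Three-stage DDM. Project D₁…D_6; terminal Gordon value at t=6 with g = 0.04; discount at r = 0.107.
D_1 = 6.2478
D_2 = 7.2287
D_3 = 8.3636
D_4 = 9.6767
D_5 = 10.8766
D_6 = 12.2253
TV_6 = 12.7143/(0.107−0.04) = 189.7660
P₀ = Σ Dₜ/(1+r)ᵗ + TV_6/(1+r)^6 = 140.4551

$140.46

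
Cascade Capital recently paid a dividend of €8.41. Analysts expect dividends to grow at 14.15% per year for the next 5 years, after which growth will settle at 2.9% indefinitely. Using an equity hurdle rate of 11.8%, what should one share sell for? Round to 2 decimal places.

Two-stage DDM. Project D₁…D_5 at 0.1415, terminal growth 0.029, discount at r = 0.118.
D_1 = 9.6000
D_2 = 10.9584
D_3 = 12.5090
D_4 = 14.2791
D_5 = 16.2995
Terminal value at t=5: TV = D_6/(r−g) = 16.7722/(0.118−0.029) = 188.4521
P₀ = 9.6000/(1+0.118)^1 + 10.9584/(1+0.118)^2 + 12.5090/(1+0.118)^3 + 14.2791/(1+0.118)^4 + 16.2995/(1+0.118)^5 + 188.4521/(1+0.118)^5 = 152.6698

€152.67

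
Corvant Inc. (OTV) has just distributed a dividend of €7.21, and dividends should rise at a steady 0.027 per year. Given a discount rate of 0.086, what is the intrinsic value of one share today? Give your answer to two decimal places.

Gordon growth model: P₀ = D₁/(r − g). D₁ = 7.21 × (1 + 0.027) = 7.4047.
P₀ = 7.4047 / (0.086 − 0.027) = 7.4047 / 0.059 = 125.5029

€125.50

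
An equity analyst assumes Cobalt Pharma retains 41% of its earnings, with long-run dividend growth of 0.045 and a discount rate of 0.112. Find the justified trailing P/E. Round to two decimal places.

9.20

Payout ratio b = 1 − 0.41 = 0.59.
Justified trailing P/E = b(1+g)/(r−g) = 0.59×(1+0.045)/(0.112−0.045) = 9.2022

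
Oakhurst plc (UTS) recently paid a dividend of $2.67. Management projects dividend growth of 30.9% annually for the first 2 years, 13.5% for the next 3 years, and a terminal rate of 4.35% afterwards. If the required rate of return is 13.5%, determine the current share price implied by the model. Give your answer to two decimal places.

Three-stage DDM. Project D₁…D_5; terminal Gordon value at t=5 with g = 0.0435; discount at r = 0.135.
D_1 = 3.4950
D_2 = 4.5750
D_3 = 5.1926
D_4 = 5.8936
D_5 = 6.6893
TV_5 = 6.9802/(0.135−0.0435) = 76.2868
P₀ = Σ Dₜ/(1+r)ᵗ + TV_5/(1+r)^5 = 57.7863

$57.79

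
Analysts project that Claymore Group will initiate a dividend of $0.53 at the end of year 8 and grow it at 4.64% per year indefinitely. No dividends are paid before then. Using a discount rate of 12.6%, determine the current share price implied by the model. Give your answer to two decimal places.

$2.90

Deferred-dividend DDM. At t=7 the remaining stream is a growing perpetuity with first payment D_8 = 0.53.
V_7 = D_8/(r−g) = 0.53/(0.126−0.0464) = 6.6583
P₀ = V_7/(1+r)^7 = 6.6583/(1+0.126)^7 = 2.9013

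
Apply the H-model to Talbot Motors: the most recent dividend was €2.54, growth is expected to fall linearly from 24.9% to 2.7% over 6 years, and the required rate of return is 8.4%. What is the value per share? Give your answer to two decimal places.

H-model: P₀ = D₀[(1+g_L) + H(g_S−g_L)]/(r−g_L), with H = 6/2 = 3.
P₀ = 2.54 × [(1+0.027) + 3×(0.249−0.027)] / (0.084−0.027)
   = 2.54 × 1.6930 / 0.057 = 75.4425

€75.44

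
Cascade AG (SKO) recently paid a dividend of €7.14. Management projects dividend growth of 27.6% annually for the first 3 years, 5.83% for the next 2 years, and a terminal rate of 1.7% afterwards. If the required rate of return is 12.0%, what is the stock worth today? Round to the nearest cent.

Three-stage DDM. Project D₁…D_5; terminal Gordon value at t=5 with g = 0.017; discount at r = 0.12.
D_1 = 9.1106
D_2 = 11.6252
D_3 = 14.8337
D_4 = 15.6985
D_5 = 16.6138
TV_5 = 16.8962/(0.12−0.017) = 164.0407
P₀ = Σ Dₜ/(1+r)ᵗ + TV_5/(1+r)^5 = 140.4453

€140.45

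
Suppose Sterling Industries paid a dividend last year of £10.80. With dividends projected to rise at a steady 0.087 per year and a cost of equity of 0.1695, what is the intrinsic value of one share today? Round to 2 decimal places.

Gordon growth model: P₀ = D₁/(r − g). D₁ = 10.80 × (1 + 0.087) = 11.7396.
P₀ = 11.7396 / (0.1695 − 0.087) = 11.7396 / 0.0825 = 142.2982

£142.30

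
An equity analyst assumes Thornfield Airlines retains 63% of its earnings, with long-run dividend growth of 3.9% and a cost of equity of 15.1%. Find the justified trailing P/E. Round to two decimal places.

Payout ratio b = 1 − 0.63 = 0.37.
Justified trailing P/E = b(1+g)/(r−g) = 0.37×(1+0.039)/(0.151−0.039) = 3.4324

3.43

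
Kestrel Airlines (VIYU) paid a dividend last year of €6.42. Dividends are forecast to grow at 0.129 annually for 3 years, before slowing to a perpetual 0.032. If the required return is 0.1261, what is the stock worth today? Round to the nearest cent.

€90.31

Two-stage DDM. Project D₁…D_3 at 0.129, terminal growth 0.032, discount at r = 0.1261.
D_1 = 7.2482
D_2 = 8.1832
D_3 = 9.2388
Terminal value at t=3: TV = D_4/(r−g) = 9.5345/(0.1261−0.032) = 101.3227
P₀ = 7.2482/(1+0.1261)^1 + 8.1832/(1+0.1261)^2 + 9.2388/(1+0.1261)^3 + 101.3227/(1+0.1261)^3 = 90.3132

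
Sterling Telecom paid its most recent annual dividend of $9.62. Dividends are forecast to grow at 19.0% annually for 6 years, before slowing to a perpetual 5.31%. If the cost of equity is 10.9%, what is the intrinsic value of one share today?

Two-stage DDM. Project D₁…D_6 at 0.19, terminal growth 0.0531, discount at r = 0.109.
D_1 = 11.4478
D_2 = 13.6229
D_3 = 16.2112
D_4 = 19.2914
D_5 = 22.9567
D_6 = 27.3185
Terminal value at t=6: TV = D_7/(r−g) = 28.7691/(0.109−0.0531) = 514.6532
P₀ = 11.4478/(1+0.109)^1 + 13.6229/(1+0.109)^2 + 16.2112/(1+0.109)^3 + 19.2914/(1+0.109)^4 + 22.9567/(1+0.109)^5 + 27.3185/(1+0.109)^6 + 514.6532/(1+0.109)^6 = 351.0552

$351.06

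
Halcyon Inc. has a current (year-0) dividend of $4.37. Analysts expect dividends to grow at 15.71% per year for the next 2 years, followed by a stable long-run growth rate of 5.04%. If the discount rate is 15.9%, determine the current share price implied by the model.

$50.85

Two-stage DDM. Project D₁…D_2 at 0.1571, terminal growth 0.0504, discount at r = 0.159.
D_1 = 5.0565
D_2 = 5.8509
Terminal value at t=2: TV = D_3/(r−g) = 6.1458/(0.159−0.0504) = 56.5911
P₀ = 5.0565/(1+0.159)^1 + 5.8509/(1+0.159)^2 + 56.5911/(1+0.159)^2 = 50.8475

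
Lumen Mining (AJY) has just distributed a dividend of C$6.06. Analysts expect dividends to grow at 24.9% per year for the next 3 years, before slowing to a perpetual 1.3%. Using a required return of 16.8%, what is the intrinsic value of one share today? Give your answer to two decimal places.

Two-stage DDM. Project D₁…D_3 at 0.249, terminal growth 0.013, discount at r = 0.168.
D_1 = 7.5689
D_2 = 9.4536
D_3 = 11.8076
Terminal value at t=3: TV = D_4/(r−g) = 11.9611/(0.168−0.013) = 77.1681
P₀ = 7.5689/(1+0.168)^1 + 9.4536/(1+0.168)^2 + 11.8076/(1+0.168)^3 + 77.1681/(1+0.168)^3 = 69.2495

C$69.25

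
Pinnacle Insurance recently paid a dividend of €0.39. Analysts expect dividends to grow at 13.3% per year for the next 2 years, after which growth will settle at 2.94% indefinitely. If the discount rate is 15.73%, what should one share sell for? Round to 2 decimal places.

€3.76

Two-stage DDM. Project D₁…D_2 at 0.133, terminal growth 0.0294, discount at r = 0.1573.
D_1 = 0.4419
D_2 = 0.5006
Terminal value at t=2: TV = D_3/(r−g) = 0.5154/(0.1573−0.0294) = 4.0294
P₀ = 0.4419/(1+0.1573)^1 + 0.5006/(1+0.1573)^2 + 4.0294/(1+0.1573)^2 = 3.7641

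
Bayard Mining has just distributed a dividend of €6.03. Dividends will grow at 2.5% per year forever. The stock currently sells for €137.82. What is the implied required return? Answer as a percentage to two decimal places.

6.98%

Rearranging the constant-growth DDM: r = D₁/P₀ + g.
D₁ = 6.03 × (1 + 0.025) = 6.1807.
r = 6.1807 / 137.82 + 0.025 = 0.04485 + 0.025 = 0.06985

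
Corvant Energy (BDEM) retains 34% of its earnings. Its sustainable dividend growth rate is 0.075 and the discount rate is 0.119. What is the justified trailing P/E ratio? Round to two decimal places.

Payout ratio b = 1 − 0.34 = 0.66.
Justified trailing P/E = b(1+g)/(r−g) = 0.66×(1+0.075)/(0.119−0.075) = 16.1250

16.12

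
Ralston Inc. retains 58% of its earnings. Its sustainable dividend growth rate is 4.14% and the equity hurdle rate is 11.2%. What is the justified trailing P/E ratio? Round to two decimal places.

6.20

Payout ratio b = 1 − 0.58 = 0.42.
Justified trailing P/E = b(1+g)/(r−g) = 0.42×(1+0.0414)/(0.112−0.0414) = 6.1953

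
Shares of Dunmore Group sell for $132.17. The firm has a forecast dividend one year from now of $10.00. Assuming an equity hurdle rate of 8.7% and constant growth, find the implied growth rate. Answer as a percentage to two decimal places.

From P₀ = D₁/(r − g), the implied growth is g = r − D₁/P₀.
g = 0.087 − 10.00/132.17 = 0.087 − 0.07566 = 0.01134

1.13%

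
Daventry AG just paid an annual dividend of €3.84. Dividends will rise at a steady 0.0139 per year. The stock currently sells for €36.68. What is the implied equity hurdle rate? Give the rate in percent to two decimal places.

12.00%

Rearranging the constant-growth DDM: r = D₁/P₀ + g.
D₁ = 3.84 × (1 + 0.0139) = 3.8934.
r = 3.8934 / 36.68 + 0.0139 = 0.10614 + 0.0139 = 0.12004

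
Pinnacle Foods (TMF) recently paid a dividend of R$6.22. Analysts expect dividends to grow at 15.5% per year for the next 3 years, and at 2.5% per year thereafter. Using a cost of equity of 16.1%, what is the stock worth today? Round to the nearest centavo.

Two-stage DDM. Project D₁…D_3 at 0.155, terminal growth 0.025, discount at r = 0.161.
D_1 = 7.1841
D_2 = 8.2976
D_3 = 9.5838
Terminal value at t=3: TV = D_4/(r−g) = 9.8234/(0.161−0.025) = 72.2306
P₀ = 7.1841/(1+0.161)^1 + 8.2976/(1+0.161)^2 + 9.5838/(1+0.161)^3 + 72.2306/(1+0.161)^3 = 64.6234

R$64.62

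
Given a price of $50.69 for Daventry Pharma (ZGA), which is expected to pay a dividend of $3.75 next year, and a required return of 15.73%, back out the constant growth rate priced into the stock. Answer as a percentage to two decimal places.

8.33%

From P₀ = D₁/(r − g), the implied growth is g = r − D₁/P₀.
g = 0.1573 − 3.75/50.69 = 0.1573 − 0.07398 = 0.08332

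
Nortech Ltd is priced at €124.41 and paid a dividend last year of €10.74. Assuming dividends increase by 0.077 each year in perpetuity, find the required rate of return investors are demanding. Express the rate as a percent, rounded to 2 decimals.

Rearranging the constant-growth DDM: r = D₁/P₀ + g.
D₁ = 10.74 × (1 + 0.077) = 11.5670.
r = 11.5670 / 124.41 + 0.077 = 0.09297 + 0.077 = 0.16997

17.00%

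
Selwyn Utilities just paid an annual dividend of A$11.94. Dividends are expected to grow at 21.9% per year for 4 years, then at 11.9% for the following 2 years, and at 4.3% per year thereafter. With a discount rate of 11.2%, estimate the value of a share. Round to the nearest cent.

A$359.15

Three-stage DDM. Project D₁…D_6; terminal Gordon value at t=6 with g = 0.043; discount at r = 0.112.
D_1 = 14.5549
D_2 = 17.7424
D_3 = 21.6280
D_4 = 26.3645
D_5 = 29.5018
D_6 = 33.0126
TV_6 = 34.4321/(0.112−0.043) = 499.0161
P₀ = Σ Dₜ/(1+r)ᵗ + TV_6/(1+r)^6 = 359.1482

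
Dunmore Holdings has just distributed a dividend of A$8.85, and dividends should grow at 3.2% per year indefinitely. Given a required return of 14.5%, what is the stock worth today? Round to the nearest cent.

A$80.82

Gordon growth model: P₀ = D₁/(r − g). D₁ = 8.85 × (1 + 0.032) = 9.1332.
P₀ = 9.1332 / (0.145 − 0.032) = 9.1332 / 0.113 = 80.8248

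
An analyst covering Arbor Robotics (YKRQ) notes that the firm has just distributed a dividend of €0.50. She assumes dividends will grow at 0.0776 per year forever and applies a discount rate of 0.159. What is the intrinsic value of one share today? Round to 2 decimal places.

Gordon growth model: P₀ = D₁/(r − g). D₁ = 0.50 × (1 + 0.0776) = 0.5388.
P₀ = 0.5388 / (0.159 − 0.0776) = 0.5388 / 0.0814 = 6.6192

€6.62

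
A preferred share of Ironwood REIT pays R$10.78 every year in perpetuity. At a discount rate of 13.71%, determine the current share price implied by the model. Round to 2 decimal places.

Zero-growth DDM (perpetuity): P₀ = D/r = 10.78 / 0.1371 = 78.6287

R$78.63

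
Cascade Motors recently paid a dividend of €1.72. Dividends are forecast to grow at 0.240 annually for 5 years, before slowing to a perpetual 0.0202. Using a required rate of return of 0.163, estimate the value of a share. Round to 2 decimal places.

Two-stage DDM. Project D₁…D_5 at 0.24, terminal growth 0.0202, discount at r = 0.163.
D_1 = 2.1328
D_2 = 2.6447
D_3 = 3.2794
D_4 = 4.0664
D_5 = 5.0424
Terminal value at t=5: TV = D_6/(r−g) = 5.1443/(0.163−0.0202) = 36.0242
P₀ = 2.1328/(1+0.163)^1 + 2.6447/(1+0.163)^2 + 3.2794/(1+0.163)^3 + 4.0664/(1+0.163)^4 + 5.0424/(1+0.163)^5 + 36.0242/(1+0.163)^5 = 27.3981

€27.40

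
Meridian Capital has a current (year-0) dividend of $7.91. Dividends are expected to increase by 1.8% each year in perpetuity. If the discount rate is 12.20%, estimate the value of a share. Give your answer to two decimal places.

Gordon growth model: P₀ = D₁/(r − g). D₁ = 7.91 × (1 + 0.018) = 8.0524.
P₀ = 8.0524 / (0.122 − 0.018) = 8.0524 / 0.104 = 77.4267

$77.43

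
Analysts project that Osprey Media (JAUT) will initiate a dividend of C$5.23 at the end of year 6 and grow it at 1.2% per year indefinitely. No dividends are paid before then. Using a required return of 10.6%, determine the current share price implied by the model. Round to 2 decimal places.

Deferred-dividend DDM. At t=5 the remaining stream is a growing perpetuity with first payment D_6 = 5.23.
V_5 = D_6/(r−g) = 5.23/(0.106−0.012) = 55.6383
P₀ = V_5/(1+r)^5 = 55.6383/(1+0.106)^5 = 33.6200

C$33.62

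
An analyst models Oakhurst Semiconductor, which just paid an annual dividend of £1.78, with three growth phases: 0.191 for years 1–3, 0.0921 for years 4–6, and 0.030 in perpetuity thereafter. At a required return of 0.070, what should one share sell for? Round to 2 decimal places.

Three-stage DDM. Project D₁…D_6; terminal Gordon value at t=6 with g = 0.03; discount at r = 0.07.
D_1 = 2.1200
D_2 = 2.5249
D_3 = 3.0072
D_4 = 3.2841
D_5 = 3.5866
D_6 = 3.9169
TV_6 = 4.0344/(0.07−0.03) = 100.8602
P₀ = Σ Dₜ/(1+r)ᵗ + TV_6/(1+r)^6 = 81.5214

£81.52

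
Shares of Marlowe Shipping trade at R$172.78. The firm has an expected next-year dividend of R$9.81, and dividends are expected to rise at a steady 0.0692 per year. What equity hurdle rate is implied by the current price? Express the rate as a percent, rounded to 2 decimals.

Rearranging the constant-growth DDM: r = D₁/P₀ + g.
r = 9.8100 / 172.78 + 0.0692 = 0.05678 + 0.0692 = 0.12598

12.60%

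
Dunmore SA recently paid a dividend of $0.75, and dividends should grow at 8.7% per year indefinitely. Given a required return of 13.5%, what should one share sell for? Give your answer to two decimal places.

$16.98

Gordon growth model: P₀ = D₁/(r − g). D₁ = 0.75 × (1 + 0.087) = 0.8153.
P₀ = 0.8153 / (0.135 − 0.087) = 0.8153 / 0.048 = 16.9844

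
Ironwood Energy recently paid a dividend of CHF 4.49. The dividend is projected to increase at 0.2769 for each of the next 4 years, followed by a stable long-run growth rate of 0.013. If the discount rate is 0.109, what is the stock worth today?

CHF 109.14

Two-stage DDM. Project D₁…D_4 at 0.2769, terminal growth 0.013, discount at r = 0.109.
D_1 = 5.7333
D_2 = 7.3208
D_3 = 9.3480
D_4 = 11.9364
Terminal value at t=4: TV = D_5/(r−g) = 12.0916/(0.109−0.013) = 125.9540
P₀ = 5.7333/(1+0.109)^1 + 7.3208/(1+0.109)^2 + 9.3480/(1+0.109)^3 + 11.9364/(1+0.109)^4 + 125.9540/(1+0.109)^4 = 109.1367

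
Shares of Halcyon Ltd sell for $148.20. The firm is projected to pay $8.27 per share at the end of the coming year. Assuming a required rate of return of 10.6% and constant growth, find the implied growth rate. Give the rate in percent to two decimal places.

5.02%

From P₀ = D₁/(r − g), the implied growth is g = r − D₁/P₀.
g = 0.106 − 8.27/148.20 = 0.106 − 0.05580 = 0.05020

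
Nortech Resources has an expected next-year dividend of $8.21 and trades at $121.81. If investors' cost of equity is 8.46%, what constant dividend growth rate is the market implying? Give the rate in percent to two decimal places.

From P₀ = D₁/(r − g), the implied growth is g = r − D₁/P₀.
g = 0.0846 − 8.21/121.81 = 0.0846 − 0.06740 = 0.01720

1.72%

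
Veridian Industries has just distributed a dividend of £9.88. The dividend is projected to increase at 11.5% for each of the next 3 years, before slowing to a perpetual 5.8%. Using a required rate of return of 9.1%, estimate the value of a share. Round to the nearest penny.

Two-stage DDM. Project D₁…D_3 at 0.115, terminal growth 0.058, discount at r = 0.091.
D_1 = 11.0162
D_2 = 12.2831
D_3 = 13.6956
Terminal value at t=3: TV = D_4/(r−g) = 14.4900/(0.091−0.058) = 439.0897
P₀ = 11.0162/(1+0.091)^1 + 12.2831/(1+0.091)^2 + 13.6956/(1+0.091)^3 + 439.0897/(1+0.091)^3 = 369.0896

£369.09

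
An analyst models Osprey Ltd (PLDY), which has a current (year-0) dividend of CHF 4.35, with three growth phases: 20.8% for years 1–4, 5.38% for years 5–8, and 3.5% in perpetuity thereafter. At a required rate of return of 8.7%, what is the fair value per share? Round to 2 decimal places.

CHF 164.04

Three-stage DDM. Project D₁…D_8; terminal Gordon value at t=8 with g = 0.035; discount at r = 0.087.
D_1 = 5.2548
D_2 = 6.3478
D_3 = 7.6681
D_4 = 9.2631
D_5 = 9.7615
D_6 = 10.2866
D_7 = 10.8401
D_8 = 11.4233
TV_8 = 11.8231/(0.087−0.035) = 227.3667
P₀ = Σ Dₜ/(1+r)ᵗ + TV_8/(1+r)^8 = 164.0378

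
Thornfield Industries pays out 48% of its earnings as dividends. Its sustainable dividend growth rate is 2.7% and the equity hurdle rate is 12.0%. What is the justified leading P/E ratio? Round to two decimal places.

5.16

Justified leading P/E = b/(r−g) = 0.48/(0.12−0.027) = 5.1613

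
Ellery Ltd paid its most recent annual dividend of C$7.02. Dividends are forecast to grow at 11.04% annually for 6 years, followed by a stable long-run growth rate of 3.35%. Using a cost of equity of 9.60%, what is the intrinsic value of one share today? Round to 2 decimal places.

C$169.64

Two-stage DDM. Project D₁…D_6 at 0.1104, terminal growth 0.0335, discount at r = 0.096.
D_1 = 7.7950
D_2 = 8.6556
D_3 = 9.6112
D_4 = 10.6722
D_5 = 11.8504
D_6 = 13.1587
Terminal value at t=6: TV = D_7/(r−g) = 13.5995/(0.096−0.0335) = 217.5927
P₀ = 7.7950/(1+0.096)^1 + 8.6556/(1+0.096)^2 + 9.6112/(1+0.096)^3 + 10.6722/(1+0.096)^4 + 11.8504/(1+0.096)^5 + 13.1587/(1+0.096)^6 + 217.5927/(1+0.096)^6 = 169.6395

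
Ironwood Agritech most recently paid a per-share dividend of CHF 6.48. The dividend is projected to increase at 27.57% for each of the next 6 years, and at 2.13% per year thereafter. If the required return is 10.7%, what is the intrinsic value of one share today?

Two-stage DDM. Project D₁…D_6 at 0.2757, terminal growth 0.0213, discount at r = 0.107.
D_1 = 8.2665
D_2 = 10.5456
D_3 = 13.4530
D_4 = 17.1621
D_5 = 21.8936
D_6 = 27.9297
Terminal value at t=6: TV = D_7/(r−g) = 28.5246/(0.107−0.0213) = 332.8426
P₀ = 8.2665/(1+0.107)^1 + 10.5456/(1+0.107)^2 + 13.4530/(1+0.107)^3 + 17.1621/(1+0.107)^4 + 21.8936/(1+0.107)^5 + 27.9297/(1+0.107)^6 + 332.8426/(1+0.107)^6 = 246.6292

CHF 246.63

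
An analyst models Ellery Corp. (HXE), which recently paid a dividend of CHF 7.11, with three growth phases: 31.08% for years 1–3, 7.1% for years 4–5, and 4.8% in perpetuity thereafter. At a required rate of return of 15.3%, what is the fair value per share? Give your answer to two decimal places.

Three-stage DDM. Project D₁…D_5; terminal Gordon value at t=5 with g = 0.048; discount at r = 0.153.
D_1 = 9.3198
D_2 = 12.2164
D_3 = 16.0132
D_4 = 17.1502
D_5 = 18.3678
TV_5 = 19.2495/(0.153−0.048) = 183.3284
P₀ = Σ Dₜ/(1+r)ᵗ + TV_5/(1+r)^5 = 136.4043

CHF 136.40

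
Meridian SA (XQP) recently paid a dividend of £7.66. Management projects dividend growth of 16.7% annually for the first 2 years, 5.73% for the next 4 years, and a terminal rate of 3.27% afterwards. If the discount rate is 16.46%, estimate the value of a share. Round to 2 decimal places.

£80.58

Three-stage DDM. Project D₁…D_6; terminal Gordon value at t=6 with g = 0.0327; discount at r = 0.1646.
D_1 = 8.9392
D_2 = 10.4321
D_3 = 11.0298
D_4 = 11.6618
D_5 = 12.3301
D_6 = 13.0366
TV_6 = 13.4629/(0.1646−0.0327) = 102.0687
P₀ = Σ Dₜ/(1+r)ᵗ + TV_6/(1+r)^6 = 80.5808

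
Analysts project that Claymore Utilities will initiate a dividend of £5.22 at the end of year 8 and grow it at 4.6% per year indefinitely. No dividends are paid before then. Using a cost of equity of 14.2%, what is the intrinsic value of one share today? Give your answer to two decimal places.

£21.47

Deferred-dividend DDM. At t=7 the remaining stream is a growing perpetuity with first payment D_8 = 5.22.
V_7 = D_8/(r−g) = 5.22/(0.142−0.046) = 54.3750
P₀ = V_7/(1+r)^7 = 54.3750/(1+0.142)^7 = 21.4653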